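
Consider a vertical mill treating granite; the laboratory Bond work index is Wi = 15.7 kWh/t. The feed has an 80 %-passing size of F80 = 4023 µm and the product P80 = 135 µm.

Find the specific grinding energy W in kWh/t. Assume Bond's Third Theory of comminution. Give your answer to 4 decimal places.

Bond: W = 10·Wi·(1/√P80 − 1/√F80)
1/√135 = 0.086066;  1/√4023 = 0.015766
W = 10·15.7·(0.086066 − 0.015766) = 11.0371 kWh/t

W = 11.0371 kWh/t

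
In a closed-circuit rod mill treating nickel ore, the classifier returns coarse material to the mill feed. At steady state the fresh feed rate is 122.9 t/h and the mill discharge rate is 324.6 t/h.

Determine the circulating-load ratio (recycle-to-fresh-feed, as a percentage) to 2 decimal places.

CL = 164.12 %

Mill node: discharge = fresh + recycle.
R = M − F = 324.6 − 122.9 = 201.7 t/h
CL = 100·R/F = 100·201.7/122.9 = 164.12 %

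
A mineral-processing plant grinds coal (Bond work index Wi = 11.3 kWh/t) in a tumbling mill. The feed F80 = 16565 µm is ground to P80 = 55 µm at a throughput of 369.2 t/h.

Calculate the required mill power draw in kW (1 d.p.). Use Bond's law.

Bond: W = 10·Wi·(1/√P80 − 1/√F80)
W = 10·11.3·(1/√55 − 1/√16565) = 10·11.3·(0.127070) = 14.3589 kWh/t
P = W·T = 14.3589·369.2 = 5301.3 kW

P = 5301.3 kW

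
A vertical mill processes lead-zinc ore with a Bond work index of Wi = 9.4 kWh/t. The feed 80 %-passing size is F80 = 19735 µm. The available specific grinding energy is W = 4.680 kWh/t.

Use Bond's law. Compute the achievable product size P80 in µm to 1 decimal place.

Bond: W = 10·Wi·(1/√P80 − 1/√F80)
⇒ 1/√P80 = W/(10·Wi) + 1/√F80
  = 4.6800/(10·9.4) + 1/√19735 = 0.049787 + 0.007118 = 0.056906
P80 = (1/0.056906)² = 17.5730² = 308.81 µm

P80 = 308.8 µm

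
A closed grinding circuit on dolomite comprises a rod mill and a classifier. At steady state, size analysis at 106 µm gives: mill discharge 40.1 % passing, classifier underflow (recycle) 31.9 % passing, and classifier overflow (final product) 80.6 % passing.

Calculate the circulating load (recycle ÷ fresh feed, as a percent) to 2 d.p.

Mass balance on the −106 µm fraction:
(1+r)d = ru + o → r = (o−d)/(d−u)
r = (80.6 − 40.1)/(40.1 − 31.9) = 40.5/8.2 = 4.9390
CL = 100·r = 493.90 %

CL = 493.90 %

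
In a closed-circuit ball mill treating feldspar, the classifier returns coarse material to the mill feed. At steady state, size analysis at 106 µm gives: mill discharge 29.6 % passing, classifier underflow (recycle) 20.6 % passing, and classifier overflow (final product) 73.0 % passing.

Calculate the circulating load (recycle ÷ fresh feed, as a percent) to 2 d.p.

CL = 482.22 %

Mass balance on the −106 µm fraction:
d + r·d = r·u + o → r(d−u) = o−d
r = (73.0 − 29.6)/(29.6 − 20.6) = 43.4/9.0 = 4.8222
CL = 100·r = 482.22 %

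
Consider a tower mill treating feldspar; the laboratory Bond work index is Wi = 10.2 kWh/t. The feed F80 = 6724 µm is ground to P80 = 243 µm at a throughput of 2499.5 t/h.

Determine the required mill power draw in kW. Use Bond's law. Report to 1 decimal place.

Bond:  W = 10 Wi (1/√P − 1/√F)
W = 10·10.2·(1/√243 − 1/√6724) = 10·10.2·(0.051955) = 5.2994 kWh/t
P = W·T = 5.2994·2499.5 = 13245.9 kW

P = 13245.9 kW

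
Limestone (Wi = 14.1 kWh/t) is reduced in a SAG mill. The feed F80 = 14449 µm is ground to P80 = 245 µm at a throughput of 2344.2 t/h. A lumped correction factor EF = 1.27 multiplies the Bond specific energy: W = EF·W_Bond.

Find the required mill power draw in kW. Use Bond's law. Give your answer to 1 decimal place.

P = 23326.3 kW

W = 10 Wi / √P80 − 10 Wi / √F80
W = 10·14.1·(1/√245 − 1/√14449) = 10·14.1·(0.055568) = 7.8352 kWh/t
Corrected W = EF·W_Bond = 1.27·7.8352 = 9.9506 kWh/t
P = W·T = 9.9506·2344.2 = 23326.3 kW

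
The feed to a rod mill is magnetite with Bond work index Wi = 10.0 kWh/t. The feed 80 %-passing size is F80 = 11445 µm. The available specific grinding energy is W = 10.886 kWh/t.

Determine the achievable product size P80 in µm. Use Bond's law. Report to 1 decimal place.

W = 10·Wi·(P80^(-½) − F80^(-½))
⇒ 1/√P80 = W/(10 Wi) + 1/√F80
  = 10.8860/(10·10.0) + 1/√11445 = 0.108860 + 0.009347 = 0.118207
P80 = (1/0.118207)² = 8.4597² = 71.57 µm

P80 = 71.6 µm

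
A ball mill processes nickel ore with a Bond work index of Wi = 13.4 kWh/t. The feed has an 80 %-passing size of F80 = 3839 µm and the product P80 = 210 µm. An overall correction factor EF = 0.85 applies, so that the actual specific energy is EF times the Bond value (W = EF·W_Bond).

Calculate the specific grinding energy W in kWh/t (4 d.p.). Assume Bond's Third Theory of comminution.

W = 6.0216 kWh/t

W = 10 Wi (P80^-0.5 − F80^-0.5)
1/√210 = 0.069007;  1/√3839 = 0.016140
W = 10·13.4·(0.069007 − 0.016140) = 7.0842 kWh/t
W_actual = 0.85 × 7.0842 = 6.0216 kWh/t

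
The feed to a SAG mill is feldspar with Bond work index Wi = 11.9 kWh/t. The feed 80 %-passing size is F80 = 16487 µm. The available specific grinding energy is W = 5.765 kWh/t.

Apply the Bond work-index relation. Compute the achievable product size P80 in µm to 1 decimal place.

P80 = 316.2 µm

Bond:  W = 10 Wi (1/√P − 1/√F)
1/√P80 = 1/√F80 + W/(10·Wi)
  = 5.7650/(10·11.9) + 1/√16487 = 0.048445 + 0.007788 = 0.056233
P80 = (1/0.056233)² = 17.7830² = 316.24 µm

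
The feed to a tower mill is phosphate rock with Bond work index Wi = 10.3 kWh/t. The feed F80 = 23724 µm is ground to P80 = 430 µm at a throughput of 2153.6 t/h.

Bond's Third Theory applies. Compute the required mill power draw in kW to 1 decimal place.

Bond:  W = 10 Wi (1/√P − 1/√F)
W = 10·10.3·(1/√430 − 1/√23724) = 10·10.3·(0.041732) = 4.2984 kWh/t
P = W·T = 4.2984·2153.6 = 9257.0 kW

P = 9257.0 kW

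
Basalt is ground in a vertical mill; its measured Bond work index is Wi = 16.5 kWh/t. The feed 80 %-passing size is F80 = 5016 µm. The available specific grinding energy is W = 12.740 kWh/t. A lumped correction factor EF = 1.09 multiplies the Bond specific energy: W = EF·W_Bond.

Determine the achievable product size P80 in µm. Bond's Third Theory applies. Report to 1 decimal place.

P80 = 138.6 µm

W = 10·Wi·(P80^(-½) − F80^(-½))
W_Bond = W / EF = 12.740 / 1.09 = 11.6881 kWh/t
1/√P80 = 1/√F80 + W_Bond/(10·Wi)
  = 11.6881/(10·16.5) + 1/√5016 = 0.070837 + 0.014120 = 0.084956
P80 = (1/0.084956)² = 11.7707² = 138.55 µm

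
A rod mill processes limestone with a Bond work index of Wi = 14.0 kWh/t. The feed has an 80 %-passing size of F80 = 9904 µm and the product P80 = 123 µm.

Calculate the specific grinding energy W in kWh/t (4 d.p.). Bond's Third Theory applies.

W = 11.2166 kWh/t

W_Bond = 10·Wi·(1/√P₈₀ − 1/√F₈₀)
1/√123 = 0.090167;  1/√9904 = 0.010048
W = 10·14.0·(0.090167 − 0.010048) = 11.2166 kWh/t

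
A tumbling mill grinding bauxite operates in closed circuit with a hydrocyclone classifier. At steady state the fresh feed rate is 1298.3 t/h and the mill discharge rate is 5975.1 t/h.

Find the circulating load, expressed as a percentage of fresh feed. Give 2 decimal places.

CL = 360.22 %

M = F + R at steady state, so:
R = M − F = 5975.1 − 1298.3 = 4676.8 t/h
CL = 100·R/F = 100·4676.8/1298.3 = 360.22 %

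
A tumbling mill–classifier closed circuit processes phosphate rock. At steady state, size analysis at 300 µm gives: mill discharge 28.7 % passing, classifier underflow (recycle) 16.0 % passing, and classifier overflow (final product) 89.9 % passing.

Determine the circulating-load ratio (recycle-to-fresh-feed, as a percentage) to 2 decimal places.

Balance %-passing 300 µm (r = R/F):
(1+r)d = ru + o → r = (o−d)/(d−u)
r = (89.9 − 28.7)/(28.7 − 16.0) = 61.2/12.7 = 4.8189
CL = 100·r = 481.89 %

CL = 481.89 %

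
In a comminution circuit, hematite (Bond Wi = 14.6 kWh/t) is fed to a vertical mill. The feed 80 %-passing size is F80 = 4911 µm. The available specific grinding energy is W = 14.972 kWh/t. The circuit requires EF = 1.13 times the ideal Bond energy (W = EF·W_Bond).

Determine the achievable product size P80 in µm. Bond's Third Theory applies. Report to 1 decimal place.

P80 = 90.7 µm

Bond:  W = 10 Wi (1/√P − 1/√F)
W_Bond = W / EF = 14.972 / 1.13 = 13.2496 kWh/t
⇒ 1/√P80 = W_Bond/(10·Wi) + 1/√F80
  = 13.2496/(10·14.6) + 1/√4911 = 0.090750 + 0.014270 = 0.105020
P80 = (1/0.105020)² = 9.5220² = 90.67 µm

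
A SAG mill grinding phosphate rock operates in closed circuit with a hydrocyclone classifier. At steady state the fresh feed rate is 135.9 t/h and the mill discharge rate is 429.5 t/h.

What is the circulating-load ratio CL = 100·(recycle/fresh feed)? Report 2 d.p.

Discharge = new feed + return, hence
R = M − F = 429.5 − 135.9 = 293.6 t/h
CL = 100·R/F = 100·293.6/135.9 = 216.04 %

CL = 216.04 %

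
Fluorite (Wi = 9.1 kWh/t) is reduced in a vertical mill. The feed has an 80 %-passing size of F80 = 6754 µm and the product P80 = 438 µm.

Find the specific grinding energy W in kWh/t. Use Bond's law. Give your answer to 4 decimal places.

W = 10·Wi·(P80^(-½) − F80^(-½))
1/√438 = 0.047782;  1/√6754 = 0.012168
W = 10·9.1·(0.047782 − 0.012168) = 3.2409 kWh/t

W = 3.2409 kWh/t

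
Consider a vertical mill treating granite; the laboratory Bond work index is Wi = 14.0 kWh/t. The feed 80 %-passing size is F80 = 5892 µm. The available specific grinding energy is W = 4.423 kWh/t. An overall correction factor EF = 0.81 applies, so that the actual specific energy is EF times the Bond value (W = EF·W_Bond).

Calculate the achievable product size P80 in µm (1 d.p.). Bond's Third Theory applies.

P80 = 369.4 µm

W = 10 Wi (1/√P80 − 1/√F80)  [Bond]
W_Bond = W / EF = 4.423 / 0.81 = 5.4605 kWh/t
P80^(−½) = W_Bond/(10 Wi) + F80^(−½)
  = 5.4605/(10·14.0) + 1/√5892 = 0.039004 + 0.013028 = 0.052031
P80 = (1/0.052031)² = 19.2192² = 369.38 µm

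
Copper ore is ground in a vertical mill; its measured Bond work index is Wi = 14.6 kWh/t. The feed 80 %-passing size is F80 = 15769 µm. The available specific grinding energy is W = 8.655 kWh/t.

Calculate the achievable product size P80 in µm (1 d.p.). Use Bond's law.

P80 = 221.2 µm

W = 10 Wi (1/√P80 − 1/√F80)  [Bond]
P80^-0.5 = F80^-0.5 + W/(10 Wi)
  = 8.6550/(10·14.6) + 1/√15769 = 0.059281 + 0.007963 = 0.067244
P80 = (1/0.067244)² = 14.8712² = 221.15 µm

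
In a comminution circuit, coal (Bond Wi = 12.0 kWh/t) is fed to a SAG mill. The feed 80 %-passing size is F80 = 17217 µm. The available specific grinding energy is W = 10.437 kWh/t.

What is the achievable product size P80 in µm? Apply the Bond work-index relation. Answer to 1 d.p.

P80 = 111.8 µm

Bond: W = 10·Wi·(1/√P80 − 1/√F80)
1/√P80 = 1/√F80 + W/(10·Wi)
  = 10.4370/(10·12.0) + 1/√17217 = 0.086975 + 0.007621 = 0.094596
P80 = (1/0.094596)² = 10.5713² = 111.75 µm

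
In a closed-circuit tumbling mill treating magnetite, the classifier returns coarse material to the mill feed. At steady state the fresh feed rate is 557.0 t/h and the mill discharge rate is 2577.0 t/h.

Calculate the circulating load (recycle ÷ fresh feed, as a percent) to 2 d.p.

Mill node: discharge = fresh + recycle.
R = M − F = 2577.0 − 557.0 = 2020.0 t/h
CL = 100·R/F = 100·2020.0/557.0 = 362.66 %

CL = 362.66 %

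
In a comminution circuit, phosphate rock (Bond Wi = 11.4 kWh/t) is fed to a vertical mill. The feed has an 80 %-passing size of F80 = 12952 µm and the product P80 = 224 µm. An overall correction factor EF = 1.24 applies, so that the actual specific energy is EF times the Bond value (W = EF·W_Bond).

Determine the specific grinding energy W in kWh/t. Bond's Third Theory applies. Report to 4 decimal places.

W = 8.2029 kWh/t

W = 10 Wi (P80^-0.5 − F80^-0.5)
1/√224 = 0.066815;  1/√12952 = 0.008787
W = 10·11.4·(0.066815 − 0.008787) = 6.6152 kWh/t
With EF = 1.24: W = 6.6152·1.24 = 8.2029 kWh/t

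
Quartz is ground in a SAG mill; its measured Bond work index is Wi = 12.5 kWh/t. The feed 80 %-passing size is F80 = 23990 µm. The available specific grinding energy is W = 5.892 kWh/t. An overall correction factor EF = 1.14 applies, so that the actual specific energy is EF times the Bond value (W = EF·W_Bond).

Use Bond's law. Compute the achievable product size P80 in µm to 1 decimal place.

P80 = 437.6 µm

W = 10 Wi (1/√P80 − 1/√F80)  [Bond]
W_Bond = W / EF = 5.892 / 1.14 = 5.1684 kWh/t
1/√P80 = 1/√F80 + W_Bond/(10·Wi)
  = 5.1684/(10·12.5) + 1/√23990 = 0.041347 + 0.006456 = 0.047804
P80 = (1/0.047804)² = 20.9189² = 437.60 µm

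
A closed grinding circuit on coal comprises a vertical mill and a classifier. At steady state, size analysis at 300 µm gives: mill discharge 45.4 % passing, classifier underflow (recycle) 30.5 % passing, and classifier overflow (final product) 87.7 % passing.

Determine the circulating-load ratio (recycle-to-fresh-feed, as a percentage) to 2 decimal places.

CL = 283.89 %

Classifier node, passing 300 µm:
Fd + Rd = Ru + Fo ⇒ R/F = (o−d)/(d−u)
r = (87.7 − 45.4)/(45.4 − 30.5) = 42.3/14.9 = 2.8389
CL = 100·r = 283.89 %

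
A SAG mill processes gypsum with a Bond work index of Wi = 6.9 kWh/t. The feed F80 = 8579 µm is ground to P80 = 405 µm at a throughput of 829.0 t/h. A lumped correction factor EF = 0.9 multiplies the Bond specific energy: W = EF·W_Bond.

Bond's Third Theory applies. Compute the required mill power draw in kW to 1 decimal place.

P = 2002.3 kW

W = 10 Wi (1/√P80 − 1/√F80)  [Bond]
W = 10·6.9·(1/√405 − 1/√8579) = 10·6.9·(0.038894) = 2.6837 kWh/t
With EF = 0.9: W = 2.6837·0.9 = 2.4153 kWh/t
P = W·T = 2.4153·829.0 = 2002.3 kW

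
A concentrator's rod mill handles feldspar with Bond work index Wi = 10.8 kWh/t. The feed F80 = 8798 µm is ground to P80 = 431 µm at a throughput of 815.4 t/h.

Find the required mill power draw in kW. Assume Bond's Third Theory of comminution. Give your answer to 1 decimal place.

W = 10 Wi / √P80 − 10 Wi / √F80
W = 10·10.8·(1/√431 − 1/√8798) = 10·10.8·(0.037507) = 4.0508 kWh/t
Power = W × throughput = 4.0508 kWh/t × 815.4 t/h = 3303.0 kW

P = 3303.0 kW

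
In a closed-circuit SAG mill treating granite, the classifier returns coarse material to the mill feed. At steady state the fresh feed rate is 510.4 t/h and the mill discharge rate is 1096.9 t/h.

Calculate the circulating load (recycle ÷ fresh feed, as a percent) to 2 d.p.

CL = 114.91 %

Mill node: discharge = fresh + recycle.
R = M − F = 1096.9 − 510.4 = 586.5 t/h
CL = 100·R/F = 100·586.5/510.4 = 114.91 %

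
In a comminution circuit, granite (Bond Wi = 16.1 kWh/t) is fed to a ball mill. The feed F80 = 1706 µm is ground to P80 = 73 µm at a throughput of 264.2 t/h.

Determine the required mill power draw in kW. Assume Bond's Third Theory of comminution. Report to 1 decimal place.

P = 3948.6 kW

Bond:  W = 10 Wi (1/√P − 1/√F)
W = 10·16.1·(1/√73 − 1/√1706) = 10·16.1·(0.092830) = 14.9457 kWh/t
P_mill = W·ṁ = 14.9457·264.2 = 3948.6 kW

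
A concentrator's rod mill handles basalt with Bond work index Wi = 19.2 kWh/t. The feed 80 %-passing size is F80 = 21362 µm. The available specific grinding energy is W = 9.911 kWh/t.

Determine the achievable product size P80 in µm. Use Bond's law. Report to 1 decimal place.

P80 = 292.6 µm

W = 10·Wi·[P80^(−½) − F80^(−½)]
⇒ 1/√P80 = W/(10 Wi) + 1/√F80
  = 9.9110/(10·19.2) + 1/√21362 = 0.051620 + 0.006842 = 0.058462
P80 = (1/0.058462)² = 17.1052² = 292.59 µm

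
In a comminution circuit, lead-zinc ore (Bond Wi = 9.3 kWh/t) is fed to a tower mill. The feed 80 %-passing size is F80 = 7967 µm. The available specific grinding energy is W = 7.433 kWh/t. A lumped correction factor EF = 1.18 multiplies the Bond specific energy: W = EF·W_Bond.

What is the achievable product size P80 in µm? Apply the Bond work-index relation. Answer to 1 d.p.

P80 = 160.5 µm

W_Bond = 10·Wi·(1/√P₈₀ − 1/√F₈₀)
W_Bond = W / EF = 7.433 / 1.18 = 6.2992 kWh/t
⇒ 1/√P80 = W_Bond/(10 Wi) + 1/√F80
  = 6.2992/(10·9.3) + 1/√7967 = 0.067733 + 0.011203 = 0.078936
P80 = (1/0.078936)² = 12.6684² = 160.49 µm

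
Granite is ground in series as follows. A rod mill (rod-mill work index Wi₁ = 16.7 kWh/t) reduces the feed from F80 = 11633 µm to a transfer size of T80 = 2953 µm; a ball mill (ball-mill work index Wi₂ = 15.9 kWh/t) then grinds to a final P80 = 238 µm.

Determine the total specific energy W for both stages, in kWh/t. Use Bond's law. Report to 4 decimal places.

W = 8.9053 kWh/t

Bond: W = 10·Wi·(1/√P80 − 1/√F80)
Stage 1 (11633→2953 µm, Wi₁=16.7): W₁ = 10·16.7·(0.018402 − 0.009272) = 1.5248 kWh/t
Stage 2 (2953→238 µm, Wi₂=15.9): W₂ = 10·15.9·(0.064820 − 0.018402) = 7.3805 kWh/t
W = W₁ + W₂ = 1.5248 + 7.3805 = 8.9053 kWh/t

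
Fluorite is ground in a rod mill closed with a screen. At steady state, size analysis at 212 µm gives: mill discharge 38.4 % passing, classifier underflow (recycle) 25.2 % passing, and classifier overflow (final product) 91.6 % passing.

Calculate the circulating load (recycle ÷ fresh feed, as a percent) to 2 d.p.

CL = 403.03 %

Two-product formula at 212 µm:
(1+r)·d = r·u + o ⇒ r = (o−d)/(d−u)
r = (91.6 − 38.4)/(38.4 − 25.2) = 53.2/13.2 = 4.0303
CL = 100·r = 403.03 %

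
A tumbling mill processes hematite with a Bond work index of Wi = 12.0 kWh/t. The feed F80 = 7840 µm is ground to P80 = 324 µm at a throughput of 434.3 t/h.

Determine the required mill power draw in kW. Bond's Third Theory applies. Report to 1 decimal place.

W = 10 Wi / √P80 − 10 Wi / √F80
W = 10·12.0·(1/√324 − 1/√7840) = 10·12.0·(0.044262) = 5.3114 kWh/t
Mill draw = 5.3114 × 434.3 = 2306.7 kW

P = 2306.7 kW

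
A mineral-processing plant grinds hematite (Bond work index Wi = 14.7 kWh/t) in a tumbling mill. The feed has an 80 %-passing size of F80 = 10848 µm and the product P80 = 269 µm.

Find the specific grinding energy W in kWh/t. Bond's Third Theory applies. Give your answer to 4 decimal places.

W = 7.5514 kWh/t

W = 10·Wi·[P80^(−½) − F80^(−½)]
1/√269 = 0.060971;  1/√10848 = 0.009601
W = 10·14.7·(0.060971 − 0.009601) = 7.5514 kWh/t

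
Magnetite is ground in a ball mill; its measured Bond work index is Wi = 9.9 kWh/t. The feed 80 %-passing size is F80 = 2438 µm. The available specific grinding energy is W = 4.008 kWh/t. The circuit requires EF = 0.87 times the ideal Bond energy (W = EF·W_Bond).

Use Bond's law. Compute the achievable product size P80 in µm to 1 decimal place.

P80 = 224.2 µm

Bond:  W = 10 Wi (1/√P − 1/√F)
W_Bond = W / EF = 4.008 / 0.87 = 4.6069 kWh/t
1/√P80 = 1/√F80 + W_Bond/(10·Wi)
  = 4.6069/(10·9.9) + 1/√2438 = 0.046534 + 0.020253 = 0.066787
P80 = (1/0.066787)² = 14.9730² = 224.19 µm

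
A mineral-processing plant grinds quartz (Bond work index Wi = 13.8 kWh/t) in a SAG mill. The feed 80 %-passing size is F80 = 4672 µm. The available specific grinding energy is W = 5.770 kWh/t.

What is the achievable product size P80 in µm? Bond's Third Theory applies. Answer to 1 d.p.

W = 10 Wi / √P80 − 10 Wi / √F80
P80^(−½) = W/(10 Wi) + F80^(−½)
  = 5.7700/(10·13.8) + 1/√4672 = 0.041812 + 0.014630 = 0.056442
P80 = (1/0.056442)² = 17.7174² = 313.91 µm

P80 = 313.9 µm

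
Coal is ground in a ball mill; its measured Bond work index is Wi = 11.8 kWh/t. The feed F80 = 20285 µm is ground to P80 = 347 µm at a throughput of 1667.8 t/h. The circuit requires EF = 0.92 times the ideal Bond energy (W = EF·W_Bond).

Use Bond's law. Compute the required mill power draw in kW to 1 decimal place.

P = 8448.4 kW

W = 10·Wi·[P80^(−½) − F80^(−½)]
W = 10·11.8·(1/√347 − 1/√20285) = 10·11.8·(0.046662) = 5.5061 kWh/t
W_actual = 0.92 × 5.5061 = 5.0656 kWh/t
P_mill = W·ṁ = 5.0656·1667.8 = 8448.4 kW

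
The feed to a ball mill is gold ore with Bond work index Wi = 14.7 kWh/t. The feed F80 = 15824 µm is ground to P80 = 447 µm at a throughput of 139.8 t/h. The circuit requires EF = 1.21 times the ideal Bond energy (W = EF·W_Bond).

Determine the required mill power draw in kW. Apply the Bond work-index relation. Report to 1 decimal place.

P = 978.5 kW

Bond:  W = 10 Wi (1/√P − 1/√F)
W = 10·14.7·(1/√447 − 1/√15824) = 10·14.7·(0.039349) = 5.7843 kWh/t
Apply correction: 5.7843 × 1.21 = 6.9990 kWh/t
P = W·T = 6.9990·139.8 = 978.5 kW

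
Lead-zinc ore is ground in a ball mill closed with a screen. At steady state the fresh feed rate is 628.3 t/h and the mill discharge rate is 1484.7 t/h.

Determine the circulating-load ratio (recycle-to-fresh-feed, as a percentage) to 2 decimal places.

Steady state: M = F + R.
R = M − F = 1484.7 − 628.3 = 856.4 t/h
CL = 100·R/F = 100·856.4/628.3 = 136.30 %

CL = 136.30 %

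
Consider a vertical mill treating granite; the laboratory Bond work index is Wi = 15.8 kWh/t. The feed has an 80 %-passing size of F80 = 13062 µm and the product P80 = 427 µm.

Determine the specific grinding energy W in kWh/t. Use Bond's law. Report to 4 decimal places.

W = 6.2637 kWh/t

Bond: W = 10·Wi·(1/√P80 − 1/√F80)
1/√427 = 0.048393;  1/√13062 = 0.008750
W = 10·15.8·(0.048393 − 0.008750) = 6.2637 kWh/t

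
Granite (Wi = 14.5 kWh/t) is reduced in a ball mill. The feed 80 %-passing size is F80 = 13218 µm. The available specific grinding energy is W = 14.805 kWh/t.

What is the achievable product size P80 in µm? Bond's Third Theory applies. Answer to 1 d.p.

P80 = 81.5 µm

Bond: W = 10·Wi·(1/√P80 − 1/√F80)
P80^-0.5 = F80^-0.5 + W/(10 Wi)
  = 14.8050/(10·14.5) + 1/√13218 = 0.102103 + 0.008698 = 0.110801
P80 = (1/0.110801)² = 9.0252² = 81.45 µm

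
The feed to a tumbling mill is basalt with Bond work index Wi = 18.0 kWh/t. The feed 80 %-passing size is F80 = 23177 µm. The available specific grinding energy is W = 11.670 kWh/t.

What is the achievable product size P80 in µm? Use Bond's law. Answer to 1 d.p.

P80 = 196.1 µm

W = 10 Wi (1/√P80 − 1/√F80)  [Bond]
⇒ 1/√P80 = W/(10·Wi) + 1/√F80
  = 11.6700/(10·18.0) + 1/√23177 = 0.064833 + 0.006569 = 0.071402
P80 = (1/0.071402)² = 14.0052² = 196.15 µm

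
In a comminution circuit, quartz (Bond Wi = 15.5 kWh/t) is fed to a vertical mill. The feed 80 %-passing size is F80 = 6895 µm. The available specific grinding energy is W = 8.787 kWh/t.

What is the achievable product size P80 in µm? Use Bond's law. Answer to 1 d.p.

W = 10·Wi·(P80^(-½) − F80^(-½))
P80^-0.5 = F80^-0.5 + W/(10 Wi)
  = 8.7870/(10·15.5) + 1/√6895 = 0.056690 + 0.012043 = 0.068733
P80 = (1/0.068733)² = 14.5490² = 211.67 µm

P80 = 211.7 µm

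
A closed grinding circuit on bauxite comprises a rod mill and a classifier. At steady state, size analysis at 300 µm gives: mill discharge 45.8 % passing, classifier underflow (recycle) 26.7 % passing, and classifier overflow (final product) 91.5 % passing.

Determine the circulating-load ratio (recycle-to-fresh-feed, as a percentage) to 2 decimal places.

Balance %-passing 300 µm (r = R/F):
(1+r)·d = r·u + o ⇒ r = (o−d)/(d−u)
r = (91.5 − 45.8)/(45.8 − 26.7) = 45.7/19.1 = 2.3927
CL = 100·r = 239.27 %

CL = 239.27 %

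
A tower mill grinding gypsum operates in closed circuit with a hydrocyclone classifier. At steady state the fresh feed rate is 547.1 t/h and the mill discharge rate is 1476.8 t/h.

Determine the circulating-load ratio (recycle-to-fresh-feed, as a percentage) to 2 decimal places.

CL = 169.93 %

Steady state: M = F + R.
R = M − F = 1476.8 − 547.1 = 929.7 t/h
CL = 100·R/F = 100·929.7/547.1 = 169.93 %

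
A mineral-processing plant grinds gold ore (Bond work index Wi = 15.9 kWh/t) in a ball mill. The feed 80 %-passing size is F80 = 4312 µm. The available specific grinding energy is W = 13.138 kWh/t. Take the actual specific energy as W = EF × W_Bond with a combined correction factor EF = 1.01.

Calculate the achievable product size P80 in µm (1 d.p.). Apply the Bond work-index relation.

W = 10·Wi·[P80^(−½) − F80^(−½)]
W_Bond = W / EF = 13.138 / 1.01 = 13.0079 kWh/t
1/√P80 = 1/√F80 + W_Bond/(10·Wi)
  = 13.0079/(10·15.9) + 1/√4312 = 0.081811 + 0.015229 = 0.097039
P80 = (1/0.097039)² = 10.3051² = 106.19 µm

P80 = 106.2 µm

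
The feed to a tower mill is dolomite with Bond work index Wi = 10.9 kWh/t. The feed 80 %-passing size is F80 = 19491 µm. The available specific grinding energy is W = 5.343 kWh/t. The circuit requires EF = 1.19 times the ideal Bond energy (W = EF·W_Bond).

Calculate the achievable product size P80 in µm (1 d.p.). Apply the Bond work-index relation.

P80 = 427.7 µm

W = 10·Wi·[P80^(−½) − F80^(−½)]
W_Bond = W / EF = 5.343 / 1.19 = 4.4899 kWh/t
⇒ 1/√P80 = W_Bond/(10·Wi) + 1/√F80
  = 4.4899/(10·10.9) + 1/√19491 = 0.041192 + 0.007163 = 0.048355
P80 = (1/0.048355)² = 20.6805² = 427.68 µm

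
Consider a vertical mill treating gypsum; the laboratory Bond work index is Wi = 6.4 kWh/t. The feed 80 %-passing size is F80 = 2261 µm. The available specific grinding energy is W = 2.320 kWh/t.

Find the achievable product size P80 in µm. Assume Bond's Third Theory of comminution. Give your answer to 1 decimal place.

P80 = 304.8 µm

Bond: W = 10·Wi·(1/√P80 − 1/√F80)
⇒ 1/√P80 = W/(10·Wi) + 1/√F80
  = 2.3200/(10·6.4) + 1/√2261 = 0.036250 + 0.021031 = 0.057281
P80 = (1/0.057281)² = 17.4579² = 304.78 µm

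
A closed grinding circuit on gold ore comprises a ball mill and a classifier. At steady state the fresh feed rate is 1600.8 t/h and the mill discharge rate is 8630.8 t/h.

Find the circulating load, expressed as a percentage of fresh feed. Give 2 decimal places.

CL = 439.16 %

Steady state: M = F + R.
R = M − F = 8630.8 − 1600.8 = 7030.0 t/h
CL = 100·R/F = 100·7030.0/1600.8 = 439.16 %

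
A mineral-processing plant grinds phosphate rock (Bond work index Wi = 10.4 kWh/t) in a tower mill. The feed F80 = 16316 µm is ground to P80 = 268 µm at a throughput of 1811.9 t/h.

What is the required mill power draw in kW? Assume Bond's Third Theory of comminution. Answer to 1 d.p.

W = 10 Wi (P80^-0.5 − F80^-0.5)
W = 10·10.4·(1/√268 − 1/√16316) = 10·10.4·(0.053256) = 5.5386 kWh/t
P_mill = W·ṁ = 5.5386·1811.9 = 10035.4 kW

P = 10035.4 kW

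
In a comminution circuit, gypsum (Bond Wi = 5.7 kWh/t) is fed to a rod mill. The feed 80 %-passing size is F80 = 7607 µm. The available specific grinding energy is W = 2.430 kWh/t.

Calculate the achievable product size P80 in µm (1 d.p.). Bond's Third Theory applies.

P80 = 341.7 µm

W = 10·Wi·[P80^(−½) − F80^(−½)]
1/√P80 = 1/√F80 + W/(10·Wi)
  = 2.4300/(10·5.7) + 1/√7607 = 0.042632 + 0.011466 = 0.054097
P80 = (1/0.054097)² = 18.4853² = 341.71 µm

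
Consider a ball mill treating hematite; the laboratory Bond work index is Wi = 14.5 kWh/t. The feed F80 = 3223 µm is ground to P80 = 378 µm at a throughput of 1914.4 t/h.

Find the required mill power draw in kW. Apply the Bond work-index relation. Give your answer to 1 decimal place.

P = 9388.0 kW

Bond: W = 10·Wi·(1/√P80 − 1/√F80)
W = 10·14.5·(1/√378 − 1/√3223) = 10·14.5·(0.033820) = 4.9039 kWh/t
P_mill = W·ṁ = 4.9039·1914.4 = 9388.0 kW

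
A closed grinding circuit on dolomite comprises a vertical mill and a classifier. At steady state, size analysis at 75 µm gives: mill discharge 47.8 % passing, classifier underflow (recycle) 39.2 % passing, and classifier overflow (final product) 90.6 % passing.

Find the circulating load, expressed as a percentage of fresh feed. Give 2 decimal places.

Balance %-passing 75 µm (r = R/F):
r = (o − d)/(d − u)
r = (90.6 − 47.8)/(47.8 − 39.2) = 42.8/8.6 = 4.9767
CL = 100·r = 497.67 %

CL = 497.67 %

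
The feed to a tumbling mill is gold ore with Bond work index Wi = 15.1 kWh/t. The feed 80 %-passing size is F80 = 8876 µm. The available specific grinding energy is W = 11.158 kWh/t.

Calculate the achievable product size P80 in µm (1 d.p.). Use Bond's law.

W = 10·Wi·[P80^(−½) − F80^(−½)]
P80^(−½) = W/(10 Wi) + F80^(−½)
  = 11.1580/(10·15.1) + 1/√8876 = 0.073894 + 0.010614 = 0.084508
P80 = (1/0.084508)² = 11.8332² = 140.02 µm

P80 = 140.0 µm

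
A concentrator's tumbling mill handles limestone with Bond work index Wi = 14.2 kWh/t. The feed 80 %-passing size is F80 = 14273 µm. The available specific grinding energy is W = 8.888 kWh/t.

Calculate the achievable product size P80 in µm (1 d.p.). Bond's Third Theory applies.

P80 = 198.6 µm

Bond: W = 10·Wi·(1/√P80 − 1/√F80)
1/√P80 = 1/√F80 + W/(10·Wi)
  = 8.8880/(10·14.2) + 1/√14273 = 0.062592 + 0.008370 = 0.070962
P80 = (1/0.070962)² = 14.0921² = 198.59 µm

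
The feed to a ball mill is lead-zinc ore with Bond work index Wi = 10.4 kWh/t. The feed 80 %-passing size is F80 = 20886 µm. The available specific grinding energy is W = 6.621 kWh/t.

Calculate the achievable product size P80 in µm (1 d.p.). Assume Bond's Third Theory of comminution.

W = 10 Wi (P80^-0.5 − F80^-0.5)
⇒ 1/√P80 = W/(10 Wi) + 1/√F80
  = 6.6210/(10·10.4) + 1/√20886 = 0.063663 + 0.006919 = 0.070583
P80 = (1/0.070583)² = 14.1677² = 200.72 µm

P80 = 200.7 µm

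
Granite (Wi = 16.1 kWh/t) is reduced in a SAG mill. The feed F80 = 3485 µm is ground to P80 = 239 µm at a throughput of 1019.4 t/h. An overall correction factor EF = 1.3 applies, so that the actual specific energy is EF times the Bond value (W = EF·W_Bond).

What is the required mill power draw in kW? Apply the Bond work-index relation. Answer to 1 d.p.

W = 10 Wi (1/√P80 − 1/√F80)  [Bond]
W = 10·16.1·(1/√239 − 1/√3485) = 10·16.1·(0.047745) = 7.6870 kWh/t
With EF = 1.3: W = 7.6870·1.3 = 9.9931 kWh/t
P = W·T = 9.9931·1019.4 = 10186.9 kW

P = 10186.9 kW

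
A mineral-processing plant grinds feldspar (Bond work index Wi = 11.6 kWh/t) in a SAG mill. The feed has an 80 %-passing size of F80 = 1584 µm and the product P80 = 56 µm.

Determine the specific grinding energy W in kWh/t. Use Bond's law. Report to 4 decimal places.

W = 10·Wi·(P80^(-½) − F80^(-½))
1/√56 = 0.133631;  1/√1584 = 0.025126
W = 10·11.6·(0.133631 − 0.025126) = 12.5865 kWh/t

W = 12.5865 kWh/t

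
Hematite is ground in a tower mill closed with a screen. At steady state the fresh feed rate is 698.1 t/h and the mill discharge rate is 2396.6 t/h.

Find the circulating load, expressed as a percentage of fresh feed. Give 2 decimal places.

M = F + R at steady state, so:
R = M − F = 2396.6 − 698.1 = 1698.5 t/h
CL = 100·R/F = 100·1698.5/698.1 = 243.30 %

CL = 243.30 %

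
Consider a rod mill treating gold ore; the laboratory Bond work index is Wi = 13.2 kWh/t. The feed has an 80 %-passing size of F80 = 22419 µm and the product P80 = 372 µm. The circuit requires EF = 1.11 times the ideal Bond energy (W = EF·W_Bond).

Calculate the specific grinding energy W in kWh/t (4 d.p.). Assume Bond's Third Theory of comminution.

W = 6.6181 kWh/t

W = 10 Wi (1/√P80 − 1/√F80)  [Bond]
1/√372 = 0.051848;  1/√22419 = 0.006679
W = 10·13.2·(0.051848 − 0.006679) = 5.9623 kWh/t
With EF = 1.11: W = 5.9623·1.11 = 6.6181 kWh/t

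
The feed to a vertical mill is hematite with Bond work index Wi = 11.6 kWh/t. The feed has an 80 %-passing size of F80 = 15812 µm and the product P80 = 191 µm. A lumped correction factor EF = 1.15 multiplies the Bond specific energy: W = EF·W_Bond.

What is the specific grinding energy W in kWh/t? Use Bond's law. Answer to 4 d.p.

W = 8.5916 kWh/t

Bond:  W = 10 Wi (1/√P − 1/√F)
1/√191 = 0.072357;  1/√15812 = 0.007953
W = 10·11.6·(0.072357 − 0.007953) = 7.4710 kWh/t
With EF = 1.15: W = 7.4710·1.15 = 8.5916 kWh/t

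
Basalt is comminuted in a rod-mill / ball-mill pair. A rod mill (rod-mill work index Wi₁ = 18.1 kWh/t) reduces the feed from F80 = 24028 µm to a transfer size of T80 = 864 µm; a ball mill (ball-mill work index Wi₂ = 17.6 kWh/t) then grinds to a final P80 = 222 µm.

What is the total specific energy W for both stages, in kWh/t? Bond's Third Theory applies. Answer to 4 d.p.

W_Bond = 10·Wi·(1/√P₈₀ − 1/√F₈₀)
Stage 1 (24028→864 µm, Wi₁=18.1): W₁ = 10·18.1·(0.034021 − 0.006451) = 4.9901 kWh/t
Stage 2 (864→222 µm, Wi₂=17.6): W₂ = 10·17.6·(0.067116 − 0.034021) = 5.8247 kWh/t
W = W₁ + W₂ = 4.9901 + 5.8247 = 10.8148 kWh/t

W = 10.8148 kWh/t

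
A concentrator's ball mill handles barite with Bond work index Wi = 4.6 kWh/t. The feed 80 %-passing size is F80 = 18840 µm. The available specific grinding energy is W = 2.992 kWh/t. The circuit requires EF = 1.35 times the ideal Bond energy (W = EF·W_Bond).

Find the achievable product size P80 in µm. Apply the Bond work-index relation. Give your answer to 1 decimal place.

P80 = 325.0 µm

W_Bond = 10·Wi·(1/√P₈₀ − 1/√F₈₀)
W_Bond = W / EF = 2.992 / 1.35 = 2.2163 kWh/t
P80^(−½) = W_Bond/(10 Wi) + F80^(−½)
  = 2.2163/(10·4.6) + 1/√18840 = 0.048180 + 0.007286 = 0.055466
P80 = (1/0.055466)² = 18.0291² = 325.05 µm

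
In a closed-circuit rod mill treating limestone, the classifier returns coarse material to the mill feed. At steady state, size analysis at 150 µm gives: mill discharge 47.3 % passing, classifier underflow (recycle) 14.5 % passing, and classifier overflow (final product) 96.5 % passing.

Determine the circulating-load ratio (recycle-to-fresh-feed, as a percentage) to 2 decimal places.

CL = 150.00 %

Balance %-passing 150 µm (r = R/F):
Fd + Rd = Ru + Fo ⇒ R/F = (o−d)/(d−u)
r = (96.5 − 47.3)/(47.3 − 14.5) = 49.2/32.8 = 1.5000
CL = 100·r = 150.00 %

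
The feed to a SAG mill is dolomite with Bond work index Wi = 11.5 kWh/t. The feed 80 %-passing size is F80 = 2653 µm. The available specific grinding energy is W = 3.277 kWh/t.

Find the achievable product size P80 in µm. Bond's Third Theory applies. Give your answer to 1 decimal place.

W = 10 Wi (1/√P80 − 1/√F80)  [Bond]
⇒ 1/√P80 = W/(10 Wi) + 1/√F80
  = 3.2770/(10·11.5) + 1/√2653 = 0.028496 + 0.019415 = 0.047910
P80 = (1/0.047910)² = 20.8723² = 435.65 µm

P80 = 435.7 µm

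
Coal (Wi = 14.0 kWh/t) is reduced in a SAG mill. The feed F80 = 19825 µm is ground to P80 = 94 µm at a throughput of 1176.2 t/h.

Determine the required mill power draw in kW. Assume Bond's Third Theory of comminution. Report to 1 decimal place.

P = 15814.7 kW

W = 10 Wi / √P80 − 10 Wi / √F80
W = 10·14.0·(1/√94 − 1/√19825) = 10·14.0·(0.096040) = 13.4456 kWh/t
Power = W × throughput = 13.4456 kWh/t × 1176.2 t/h = 15814.7 kW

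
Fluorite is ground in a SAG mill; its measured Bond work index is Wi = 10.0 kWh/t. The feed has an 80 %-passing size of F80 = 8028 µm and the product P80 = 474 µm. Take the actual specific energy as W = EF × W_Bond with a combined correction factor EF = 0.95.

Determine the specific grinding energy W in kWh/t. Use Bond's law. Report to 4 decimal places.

W = 3.3032 kWh/t

W = 10·Wi·[P80^(−½) − F80^(−½)]
1/√474 = 0.045932;  1/√8028 = 0.011161
W = 10·10.0·(0.045932 − 0.011161) = 3.4771 kWh/t
With EF = 0.95: W = 3.4771·0.95 = 3.3032 kWh/t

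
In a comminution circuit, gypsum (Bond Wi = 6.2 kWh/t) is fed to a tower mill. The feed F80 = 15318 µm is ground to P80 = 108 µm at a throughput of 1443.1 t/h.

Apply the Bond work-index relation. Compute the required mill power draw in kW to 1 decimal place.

Bond: W = 10·Wi·(1/√P80 − 1/√F80)
W = 10·6.2·(1/√108 − 1/√15318) = 10·6.2·(0.088145) = 5.4650 kWh/t
P = W·T = 5.4650·1443.1 = 7886.6 kW

P = 7886.6 kW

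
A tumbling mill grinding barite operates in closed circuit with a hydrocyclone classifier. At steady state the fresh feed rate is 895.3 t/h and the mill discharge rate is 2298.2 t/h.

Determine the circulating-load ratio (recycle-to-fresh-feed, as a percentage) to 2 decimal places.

Discharge = new feed + return, hence
R = M − F = 2298.2 − 895.3 = 1402.9 t/h
CL = 100·R/F = 100·1402.9/895.3 = 156.70 %

CL = 156.70 %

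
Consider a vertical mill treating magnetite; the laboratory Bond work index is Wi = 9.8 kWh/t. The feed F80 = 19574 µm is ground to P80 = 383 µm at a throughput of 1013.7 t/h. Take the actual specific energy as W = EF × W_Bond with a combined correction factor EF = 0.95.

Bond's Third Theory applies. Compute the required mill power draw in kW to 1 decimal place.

W = 10 Wi / √P80 − 10 Wi / √F80
W = 10·9.8·(1/√383 − 1/√19574) = 10·9.8·(0.043950) = 4.3071 kWh/t
Apply correction: 4.3071 × 0.95 = 4.0917 kWh/t
Power = W × throughput = 4.0917 kWh/t × 1013.7 t/h = 4147.8 kW

P = 4147.8 kW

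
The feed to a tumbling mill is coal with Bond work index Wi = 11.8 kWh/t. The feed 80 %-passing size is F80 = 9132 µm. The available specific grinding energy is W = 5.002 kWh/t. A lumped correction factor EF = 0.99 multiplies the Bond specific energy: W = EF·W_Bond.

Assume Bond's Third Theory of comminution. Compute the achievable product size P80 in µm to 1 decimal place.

P80 = 352.2 µm

Bond:  W = 10 Wi (1/√P − 1/√F)
W_Bond = W / EF = 5.002 / 0.99 = 5.0525 kWh/t
⇒ 1/√P80 = W_Bond/(10·Wi) + 1/√F80
  = 5.0525/(10·11.8) + 1/√9132 = 0.042818 + 0.010464 = 0.053282
P80 = (1/0.053282)² = 18.7679² = 352.23 µm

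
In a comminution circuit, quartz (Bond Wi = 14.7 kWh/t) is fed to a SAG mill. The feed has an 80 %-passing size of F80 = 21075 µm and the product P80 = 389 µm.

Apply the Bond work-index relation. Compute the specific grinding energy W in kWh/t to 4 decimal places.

W = 6.4406 kWh/t

W = 10 Wi (P80^-0.5 − F80^-0.5)
1/√389 = 0.050702;  1/√21075 = 0.006888
W = 10·14.7·(0.050702 − 0.006888) = 6.4406 kWh/t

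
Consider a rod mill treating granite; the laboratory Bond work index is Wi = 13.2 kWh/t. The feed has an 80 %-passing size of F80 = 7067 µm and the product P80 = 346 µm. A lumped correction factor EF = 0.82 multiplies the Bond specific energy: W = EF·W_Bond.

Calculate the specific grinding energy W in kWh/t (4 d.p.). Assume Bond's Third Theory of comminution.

W = 4.5315 kWh/t

W_Bond = 10·Wi·(1/√P₈₀ − 1/√F₈₀)
1/√346 = 0.053760;  1/√7067 = 0.011895
W = 10·13.2·(0.053760 − 0.011895) = 5.5262 kWh/t
Corrected W = EF·W_Bond = 0.82·5.5262 = 4.5315 kWh/t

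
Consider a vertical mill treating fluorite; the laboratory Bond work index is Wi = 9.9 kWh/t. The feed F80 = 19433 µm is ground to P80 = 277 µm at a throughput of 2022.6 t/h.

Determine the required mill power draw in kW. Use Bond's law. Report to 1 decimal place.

P = 10594.7 kW

Bond: W = 10·Wi·(1/√P80 − 1/√F80)
W = 10·9.9·(1/√277 − 1/√19433) = 10·9.9·(0.052911) = 5.2382 kWh/t
P = W·T = 5.2382·2022.6 = 10594.7 kW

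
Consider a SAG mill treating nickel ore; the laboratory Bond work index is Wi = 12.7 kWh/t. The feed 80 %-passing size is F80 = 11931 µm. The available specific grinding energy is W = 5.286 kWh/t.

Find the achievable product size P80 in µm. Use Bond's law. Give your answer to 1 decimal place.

P80 = 387.9 µm

W = 10·Wi·[P80^(−½) − F80^(−½)]
⇒ 1/√P80 = W/(10·Wi) + 1/√F80
  = 5.2860/(10·12.7) + 1/√11931 = 0.041622 + 0.009155 = 0.050777
P80 = (1/0.050777)² = 19.6939² = 387.85 µm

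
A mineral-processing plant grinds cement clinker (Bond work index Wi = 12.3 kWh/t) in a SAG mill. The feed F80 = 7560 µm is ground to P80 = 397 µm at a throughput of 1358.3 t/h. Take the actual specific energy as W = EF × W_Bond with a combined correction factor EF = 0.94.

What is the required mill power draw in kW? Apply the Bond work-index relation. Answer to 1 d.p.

P = 6075.7 kW

W = 10·Wi·[P80^(−½) − F80^(−½)]
W = 10·12.3·(1/√397 − 1/√7560) = 10·12.3·(0.038687) = 4.7586 kWh/t
Apply correction: 4.7586 × 0.94 = 4.4730 kWh/t
P = W·T = 4.4730·1358.3 = 6075.7 kW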